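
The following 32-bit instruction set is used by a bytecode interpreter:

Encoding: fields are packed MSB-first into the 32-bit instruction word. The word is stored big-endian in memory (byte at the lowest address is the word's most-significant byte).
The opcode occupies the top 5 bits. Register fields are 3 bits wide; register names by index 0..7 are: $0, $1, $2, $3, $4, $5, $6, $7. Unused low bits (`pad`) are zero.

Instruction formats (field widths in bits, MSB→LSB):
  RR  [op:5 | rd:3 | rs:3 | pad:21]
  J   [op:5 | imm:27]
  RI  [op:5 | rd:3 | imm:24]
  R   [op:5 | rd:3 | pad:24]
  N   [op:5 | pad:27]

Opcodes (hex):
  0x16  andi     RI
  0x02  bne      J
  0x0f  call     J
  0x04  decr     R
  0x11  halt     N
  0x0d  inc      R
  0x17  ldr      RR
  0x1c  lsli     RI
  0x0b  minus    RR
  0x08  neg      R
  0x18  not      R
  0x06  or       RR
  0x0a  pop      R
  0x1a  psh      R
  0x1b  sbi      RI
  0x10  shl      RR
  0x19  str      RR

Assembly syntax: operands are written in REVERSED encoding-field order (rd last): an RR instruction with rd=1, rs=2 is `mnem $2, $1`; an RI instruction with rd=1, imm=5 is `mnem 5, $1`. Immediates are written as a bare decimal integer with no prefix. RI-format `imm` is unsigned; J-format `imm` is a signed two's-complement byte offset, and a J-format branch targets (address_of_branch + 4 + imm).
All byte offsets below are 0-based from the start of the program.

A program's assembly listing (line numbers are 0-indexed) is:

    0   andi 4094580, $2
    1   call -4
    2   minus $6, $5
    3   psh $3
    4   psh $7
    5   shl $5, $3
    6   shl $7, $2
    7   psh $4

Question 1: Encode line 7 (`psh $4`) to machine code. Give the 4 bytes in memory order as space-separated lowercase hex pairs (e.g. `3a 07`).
d4 00 00 00

7. psh fields op=0x1a:5|rd=4:3|pad=0:24 → word d4000000h → d4 00 00 00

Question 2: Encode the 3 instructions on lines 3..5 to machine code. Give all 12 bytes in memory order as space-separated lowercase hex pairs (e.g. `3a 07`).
L3: psh op=0x1a:5|rd=3:3|pad=0:24 ⇒ 0xd3000000 ⇒ big d3 00 00 00
L4: psh op=0x1a:5|rd=7:3|pad=0:24 ⇒ 0xd7000000 ⇒ big d7 00 00 00
L5: shl op=0x10:5|rd=3:3|rs=5:3|pad=0:21 ⇒ 0x83a00000 ⇒ big 83 a0 00 00

d3 00 00 00 d7 00 00 00 83 a0 00 00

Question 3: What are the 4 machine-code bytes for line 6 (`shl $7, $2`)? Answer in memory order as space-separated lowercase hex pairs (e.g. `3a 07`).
82 e0 00 00

6. shl fields op=0x10:5|rd=2:3|rs=7:3|pad=0:21 → word 82e00000h → 82 e0 00 00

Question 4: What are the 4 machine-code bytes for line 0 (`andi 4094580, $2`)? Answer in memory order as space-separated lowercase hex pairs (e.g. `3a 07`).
0. andi fields op=0x16:5|rd=2:3|imm=4094580:24 → word b23e7a74h → b2 3e 7a 74

b2 3e 7a 74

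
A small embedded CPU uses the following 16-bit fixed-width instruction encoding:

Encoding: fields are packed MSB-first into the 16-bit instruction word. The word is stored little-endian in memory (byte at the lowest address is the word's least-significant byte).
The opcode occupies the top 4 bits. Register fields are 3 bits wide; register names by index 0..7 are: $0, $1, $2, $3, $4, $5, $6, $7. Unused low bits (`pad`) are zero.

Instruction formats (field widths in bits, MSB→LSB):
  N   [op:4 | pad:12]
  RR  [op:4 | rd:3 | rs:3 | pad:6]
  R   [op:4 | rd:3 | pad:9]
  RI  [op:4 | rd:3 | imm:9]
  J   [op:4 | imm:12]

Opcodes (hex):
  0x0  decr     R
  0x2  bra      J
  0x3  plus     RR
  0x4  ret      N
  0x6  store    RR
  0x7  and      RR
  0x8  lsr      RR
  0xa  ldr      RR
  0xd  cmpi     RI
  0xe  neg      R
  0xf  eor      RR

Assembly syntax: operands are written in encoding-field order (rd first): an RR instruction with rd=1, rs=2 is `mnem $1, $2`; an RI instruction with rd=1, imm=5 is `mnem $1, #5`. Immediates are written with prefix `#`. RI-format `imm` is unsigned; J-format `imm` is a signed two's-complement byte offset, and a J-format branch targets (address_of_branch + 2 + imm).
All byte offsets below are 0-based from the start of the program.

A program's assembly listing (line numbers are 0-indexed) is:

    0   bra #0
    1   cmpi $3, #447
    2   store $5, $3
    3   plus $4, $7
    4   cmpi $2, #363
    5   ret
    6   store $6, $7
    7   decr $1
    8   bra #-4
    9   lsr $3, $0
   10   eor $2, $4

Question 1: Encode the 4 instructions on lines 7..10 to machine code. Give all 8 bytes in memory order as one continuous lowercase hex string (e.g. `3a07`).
0002fc2f008600f5

L7: decr op=0x0:4|rd=1:3|pad=0:9 ⇒ 0x0200 ⇒ little 00 02
L8: bra op=0x2:4|imm=-4:12 ⇒ 0x2ffc ⇒ little fc 2f
L9: lsr op=0x8:4|rd=3:3|rs=0:3|pad=0:6 ⇒ 0x8600 ⇒ little 00 86
L10: eor op=0xf:4|rd=2:3|rs=4:3|pad=0:6 ⇒ 0xf500 ⇒ little 00 f5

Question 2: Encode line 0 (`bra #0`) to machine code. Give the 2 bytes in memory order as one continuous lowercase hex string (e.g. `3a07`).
line 0 (bra): pack op=0x2:4|imm=0:12 = 0x2000; little→ 00 20

0020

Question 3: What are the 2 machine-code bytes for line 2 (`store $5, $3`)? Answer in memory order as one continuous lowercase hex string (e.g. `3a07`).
c06a

2. store fields op=0x6:4|rd=5:3|rs=3:3|pad=0:6 → word 6ac0h → c0 6a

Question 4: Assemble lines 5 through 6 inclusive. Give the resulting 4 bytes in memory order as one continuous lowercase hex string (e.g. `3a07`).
0040c06d

5. ret fields op=0x4:4|pad=0:12 → word 4000h → 00 40
6. store fields op=0x6:4|rd=6:3|rs=7:3|pad=0:6 → word 6dc0h → c0 6d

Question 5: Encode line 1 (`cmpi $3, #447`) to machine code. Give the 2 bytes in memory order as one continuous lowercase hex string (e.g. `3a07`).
bfd7

L1: cmpi op=0xd:4|rd=3:3|imm=447:9 ⇒ 0xd7bf ⇒ little bf d7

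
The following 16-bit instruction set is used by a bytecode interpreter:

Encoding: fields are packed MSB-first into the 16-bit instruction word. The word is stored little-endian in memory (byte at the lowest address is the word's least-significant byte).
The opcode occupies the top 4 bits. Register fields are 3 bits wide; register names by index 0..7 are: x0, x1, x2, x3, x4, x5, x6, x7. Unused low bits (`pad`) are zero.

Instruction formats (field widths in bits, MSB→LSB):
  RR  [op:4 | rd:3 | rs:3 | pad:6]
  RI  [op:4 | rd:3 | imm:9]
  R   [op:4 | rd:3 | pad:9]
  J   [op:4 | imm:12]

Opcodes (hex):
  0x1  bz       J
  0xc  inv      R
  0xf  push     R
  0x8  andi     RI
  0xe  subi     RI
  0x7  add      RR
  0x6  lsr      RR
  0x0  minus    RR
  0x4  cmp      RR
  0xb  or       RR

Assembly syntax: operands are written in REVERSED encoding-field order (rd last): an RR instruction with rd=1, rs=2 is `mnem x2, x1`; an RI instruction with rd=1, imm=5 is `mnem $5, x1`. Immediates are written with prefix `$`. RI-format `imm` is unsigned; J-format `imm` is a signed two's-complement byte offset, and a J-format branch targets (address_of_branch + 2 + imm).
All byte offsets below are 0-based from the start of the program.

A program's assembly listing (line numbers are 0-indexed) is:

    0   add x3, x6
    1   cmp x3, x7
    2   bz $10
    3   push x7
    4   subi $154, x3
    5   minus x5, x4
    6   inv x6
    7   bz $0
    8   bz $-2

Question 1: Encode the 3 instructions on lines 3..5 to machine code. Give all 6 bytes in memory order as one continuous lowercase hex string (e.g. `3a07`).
00fe9ae64009

line 3 (push): pack op=0xf:4|rd=7:3|pad=0:9 = 0xfe00; little→ 00 fe
line 4 (subi): pack op=0xe:4|rd=3:3|imm=154:9 = 0xe69a; little→ 9a e6
line 5 (minus): pack op=0x0:4|rd=4:3|rs=5:3|pad=0:6 = 0x0940; little→ 40 09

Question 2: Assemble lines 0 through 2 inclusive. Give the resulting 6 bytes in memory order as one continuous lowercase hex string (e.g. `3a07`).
line 0 (add): pack op=0x7:4|rd=6:3|rs=3:3|pad=0:6 = 0x7cc0; little→ c0 7c
line 1 (cmp): pack op=0x4:4|rd=7:3|rs=3:3|pad=0:6 = 0x4ec0; little→ c0 4e
line 2 (bz): pack op=0x1:4|imm=10:12 = 0x100a; little→ 0a 10

c07cc04e0a10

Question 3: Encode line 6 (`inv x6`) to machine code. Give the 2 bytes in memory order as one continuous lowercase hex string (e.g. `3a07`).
line 6 (inv): pack op=0xc:4|rd=6:3|pad=0:9 = 0xcc00; little→ 00 cc

00cc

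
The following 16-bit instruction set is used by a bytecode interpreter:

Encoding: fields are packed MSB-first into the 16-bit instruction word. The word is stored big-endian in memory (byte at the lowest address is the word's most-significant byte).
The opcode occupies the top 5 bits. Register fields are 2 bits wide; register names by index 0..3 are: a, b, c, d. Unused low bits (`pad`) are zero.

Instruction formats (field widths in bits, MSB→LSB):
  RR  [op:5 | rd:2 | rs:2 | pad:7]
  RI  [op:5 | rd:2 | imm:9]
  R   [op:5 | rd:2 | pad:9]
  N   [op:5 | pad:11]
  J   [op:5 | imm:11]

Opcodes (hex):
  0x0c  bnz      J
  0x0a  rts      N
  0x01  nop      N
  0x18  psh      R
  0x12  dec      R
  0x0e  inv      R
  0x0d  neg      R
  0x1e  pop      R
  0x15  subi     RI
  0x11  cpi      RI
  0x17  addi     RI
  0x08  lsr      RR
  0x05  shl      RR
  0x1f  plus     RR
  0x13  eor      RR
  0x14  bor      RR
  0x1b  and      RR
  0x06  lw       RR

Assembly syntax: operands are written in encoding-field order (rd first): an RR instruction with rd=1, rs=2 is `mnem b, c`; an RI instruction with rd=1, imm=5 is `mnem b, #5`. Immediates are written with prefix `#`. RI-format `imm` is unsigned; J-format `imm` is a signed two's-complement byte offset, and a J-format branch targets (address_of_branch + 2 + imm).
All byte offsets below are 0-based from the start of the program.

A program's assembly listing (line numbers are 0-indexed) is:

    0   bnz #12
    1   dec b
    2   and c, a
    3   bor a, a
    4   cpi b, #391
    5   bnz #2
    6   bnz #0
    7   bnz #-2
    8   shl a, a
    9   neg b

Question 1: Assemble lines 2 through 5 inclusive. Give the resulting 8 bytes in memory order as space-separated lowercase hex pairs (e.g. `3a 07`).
dc 00 a0 00 8b 87 60 02

2. and fields op=0x1b:5|rd=2:2|rs=0:2|pad=0:7 → word dc00h → dc 00
3. bor fields op=0x14:5|rd=0:2|rs=0:2|pad=0:7 → word a000h → a0 00
4. cpi fields op=0x11:5|rd=1:2|imm=391:9 → word 8b87h → 8b 87
5. bnz fields op=0xc:5|imm=2:11 → word 6002h → 60 02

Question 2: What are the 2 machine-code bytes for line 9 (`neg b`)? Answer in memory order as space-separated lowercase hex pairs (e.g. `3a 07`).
9. neg fields op=0xd:5|rd=1:2|pad=0:9 → word 6a00h → 6a 00

6a 00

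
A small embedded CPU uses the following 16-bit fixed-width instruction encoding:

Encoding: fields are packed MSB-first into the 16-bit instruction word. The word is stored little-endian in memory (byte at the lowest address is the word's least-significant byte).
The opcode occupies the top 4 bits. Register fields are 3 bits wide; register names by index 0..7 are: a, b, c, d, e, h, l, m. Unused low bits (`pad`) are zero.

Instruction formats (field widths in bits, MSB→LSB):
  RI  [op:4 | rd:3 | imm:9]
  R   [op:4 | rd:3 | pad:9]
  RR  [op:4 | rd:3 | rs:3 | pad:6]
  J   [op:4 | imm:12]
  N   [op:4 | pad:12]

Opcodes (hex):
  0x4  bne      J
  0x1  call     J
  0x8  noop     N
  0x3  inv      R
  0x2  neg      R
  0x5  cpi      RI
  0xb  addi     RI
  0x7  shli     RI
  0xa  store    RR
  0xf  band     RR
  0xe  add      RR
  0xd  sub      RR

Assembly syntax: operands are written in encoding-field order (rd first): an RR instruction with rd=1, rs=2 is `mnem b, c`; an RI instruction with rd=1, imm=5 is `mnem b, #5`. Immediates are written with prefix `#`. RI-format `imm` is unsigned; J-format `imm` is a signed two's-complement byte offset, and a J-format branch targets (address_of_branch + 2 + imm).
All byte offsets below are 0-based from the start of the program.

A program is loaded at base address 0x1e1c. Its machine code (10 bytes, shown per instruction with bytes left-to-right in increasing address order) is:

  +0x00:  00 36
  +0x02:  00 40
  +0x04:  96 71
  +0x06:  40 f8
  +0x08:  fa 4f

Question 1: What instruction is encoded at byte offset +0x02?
bne #0

@+02  little-endian(00 40) = 0x4000
  opcode bits[15:12]=0x4: bne/J
  imm@[11:0]=0x0 ⇒ #0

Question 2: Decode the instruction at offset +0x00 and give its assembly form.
off 0x00: read 00 36 as little → 0x3600
  top 4b → 0x3 → inv [R]
  [11:9] rd=3 = d

inv d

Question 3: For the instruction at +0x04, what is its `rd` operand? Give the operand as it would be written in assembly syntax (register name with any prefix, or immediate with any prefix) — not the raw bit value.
off 0x04: read 96 71 as little → 0x7196
  opcode bits[15:12]=0x7: shli/RI
  rd: (w>>9)&0x7=0x0 → a
  imm: (w>>0)&0x1ff=0x196 → #406

a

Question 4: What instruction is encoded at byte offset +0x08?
bne #-6

@+08  little-endian(fa 4f) = 0x4ffa
  opcode bits[15:12]=0x4: bne/J
  imm: (w>>0)&0xfff=0xffa (s12→-6) → #-6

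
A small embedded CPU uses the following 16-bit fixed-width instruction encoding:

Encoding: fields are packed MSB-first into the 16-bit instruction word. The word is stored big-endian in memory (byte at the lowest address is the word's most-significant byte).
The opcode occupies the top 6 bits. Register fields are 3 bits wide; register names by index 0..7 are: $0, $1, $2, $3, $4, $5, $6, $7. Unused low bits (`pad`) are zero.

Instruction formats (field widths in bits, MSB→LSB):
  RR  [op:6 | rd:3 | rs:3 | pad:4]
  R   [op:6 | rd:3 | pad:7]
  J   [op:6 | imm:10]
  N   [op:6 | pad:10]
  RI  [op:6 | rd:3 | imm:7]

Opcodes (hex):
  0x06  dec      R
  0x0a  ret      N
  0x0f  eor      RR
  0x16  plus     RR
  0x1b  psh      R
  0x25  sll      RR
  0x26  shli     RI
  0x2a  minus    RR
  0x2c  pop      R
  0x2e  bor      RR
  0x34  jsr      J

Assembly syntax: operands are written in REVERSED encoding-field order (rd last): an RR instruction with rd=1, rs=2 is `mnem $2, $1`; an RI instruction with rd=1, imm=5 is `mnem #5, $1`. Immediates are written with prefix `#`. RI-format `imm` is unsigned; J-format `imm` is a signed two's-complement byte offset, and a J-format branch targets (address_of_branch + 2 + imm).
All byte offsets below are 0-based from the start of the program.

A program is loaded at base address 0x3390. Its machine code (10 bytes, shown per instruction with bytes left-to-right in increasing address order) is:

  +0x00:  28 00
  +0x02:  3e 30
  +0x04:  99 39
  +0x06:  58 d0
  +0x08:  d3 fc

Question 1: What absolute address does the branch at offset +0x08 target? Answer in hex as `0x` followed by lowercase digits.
+0x08: d3 fc ⇒ word 0xd3fc (big)
  op=0xd3fc>>10=0x34 ⇒ jsr (J)
  imm: (w>>0)&0x3ff=0x3fc (s10→-4) → #-4
  target = base 0x3390 + off 0x08 + 2 + imm -4 = 0x3396

0x3396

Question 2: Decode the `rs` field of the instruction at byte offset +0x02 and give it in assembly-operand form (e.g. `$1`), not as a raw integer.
+0x02: 3e 30 ⇒ word 0x3e30 (big)
  top 6b → 0xf → eor [RR]
  [9:7] rd=4 = $4
  [6:4] rs=3 = $3

$3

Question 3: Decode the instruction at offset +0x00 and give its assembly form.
ret

off 0x00: read 28 00 as big → 0x2800
  opcode bits[15:10]=0xa: ret/N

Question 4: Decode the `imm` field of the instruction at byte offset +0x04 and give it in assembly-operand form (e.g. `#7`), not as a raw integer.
off 0x04: read 99 39 as big → 0x9939
  opcode bits[15:10]=0x26: shli/RI
  rd@[9:7]=0x2 ⇒ $2
  imm@[6:0]=0x39 ⇒ #57

#57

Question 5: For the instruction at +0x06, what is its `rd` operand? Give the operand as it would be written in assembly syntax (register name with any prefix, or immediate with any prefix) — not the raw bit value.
$1

off 0x06: read 58 d0 as big → 0x58d0
  top 6b → 0x16 → plus [RR]
  rd: (w>>7)&0x7=0x1 → $1
  rs: (w>>4)&0x7=0x5 → $5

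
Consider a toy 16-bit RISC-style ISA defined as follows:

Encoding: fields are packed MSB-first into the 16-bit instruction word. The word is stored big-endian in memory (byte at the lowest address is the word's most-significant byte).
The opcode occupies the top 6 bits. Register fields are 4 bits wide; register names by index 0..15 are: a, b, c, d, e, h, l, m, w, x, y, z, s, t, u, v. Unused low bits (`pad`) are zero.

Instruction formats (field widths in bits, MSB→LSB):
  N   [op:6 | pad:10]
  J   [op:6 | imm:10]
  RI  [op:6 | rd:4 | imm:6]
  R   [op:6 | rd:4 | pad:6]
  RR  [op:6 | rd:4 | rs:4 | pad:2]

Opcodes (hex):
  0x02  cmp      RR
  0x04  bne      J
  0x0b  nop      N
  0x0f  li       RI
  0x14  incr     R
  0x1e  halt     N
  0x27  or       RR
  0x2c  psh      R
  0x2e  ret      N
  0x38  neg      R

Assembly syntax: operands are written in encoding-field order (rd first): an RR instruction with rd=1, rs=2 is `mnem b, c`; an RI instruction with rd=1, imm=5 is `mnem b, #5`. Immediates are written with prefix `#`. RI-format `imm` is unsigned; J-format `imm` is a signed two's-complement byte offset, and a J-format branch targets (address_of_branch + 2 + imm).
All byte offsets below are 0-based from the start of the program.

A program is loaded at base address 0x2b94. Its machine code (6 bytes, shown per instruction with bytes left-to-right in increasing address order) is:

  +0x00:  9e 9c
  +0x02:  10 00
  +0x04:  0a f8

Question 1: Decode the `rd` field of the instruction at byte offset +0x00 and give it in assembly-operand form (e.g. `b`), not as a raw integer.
[00] 9e 9c → 0x9e9c
  opcode bits[15:10]=0x27: or/RR
  rd@[9:6]=0xa ⇒ y
  rs@[5:2]=0x7 ⇒ m

y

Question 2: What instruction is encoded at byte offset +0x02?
bne #0

+0x02: 10 00 ⇒ word 0x1000 (big)
  opcode bits[15:10]=0x4: bne/J
  [9:0] imm=0 = #0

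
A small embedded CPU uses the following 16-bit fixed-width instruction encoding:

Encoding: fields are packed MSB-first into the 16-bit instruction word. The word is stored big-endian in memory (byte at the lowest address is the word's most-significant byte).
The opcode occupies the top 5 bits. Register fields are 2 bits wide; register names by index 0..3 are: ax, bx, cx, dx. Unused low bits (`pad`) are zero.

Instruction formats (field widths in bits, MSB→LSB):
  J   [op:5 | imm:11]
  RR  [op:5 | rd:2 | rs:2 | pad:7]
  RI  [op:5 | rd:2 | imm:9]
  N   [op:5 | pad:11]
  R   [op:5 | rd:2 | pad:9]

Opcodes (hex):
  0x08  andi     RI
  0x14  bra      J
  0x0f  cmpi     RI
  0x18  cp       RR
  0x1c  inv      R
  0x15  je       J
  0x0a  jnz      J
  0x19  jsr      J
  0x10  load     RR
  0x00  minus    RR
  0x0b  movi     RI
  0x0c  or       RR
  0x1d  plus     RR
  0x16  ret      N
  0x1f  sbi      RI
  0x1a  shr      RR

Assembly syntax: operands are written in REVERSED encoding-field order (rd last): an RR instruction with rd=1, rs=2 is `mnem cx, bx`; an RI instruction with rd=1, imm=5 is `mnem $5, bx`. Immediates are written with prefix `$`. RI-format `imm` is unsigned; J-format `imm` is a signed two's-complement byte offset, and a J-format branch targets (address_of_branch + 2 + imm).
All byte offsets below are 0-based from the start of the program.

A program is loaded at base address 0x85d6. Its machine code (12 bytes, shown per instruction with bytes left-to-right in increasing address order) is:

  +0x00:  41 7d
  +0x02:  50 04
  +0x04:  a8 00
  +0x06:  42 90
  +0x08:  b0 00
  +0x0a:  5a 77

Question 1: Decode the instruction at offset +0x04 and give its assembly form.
off 0x04: read a8 00 as big → 0xa800
  op=0xa800>>11=0x15 ⇒ je (J)
  imm@[10:0]=0x0 ⇒ $0

je $0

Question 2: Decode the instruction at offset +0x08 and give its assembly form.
+0x08: b0 00 ⇒ word 0xb000 (big)
  op=0xb000>>11=0x16 ⇒ ret (N)

ret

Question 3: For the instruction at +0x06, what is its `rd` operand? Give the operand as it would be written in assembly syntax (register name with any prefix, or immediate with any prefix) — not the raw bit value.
bx

off 0x06: read 42 90 as big → 0x4290
  top 5b → 0x8 → andi [RI]
  [10:9] rd=1 = bx
  [8:0] imm=144 = $144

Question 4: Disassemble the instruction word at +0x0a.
+0x0a: 5a 77 ⇒ word 0x5a77 (big)
  op=0x5a77>>11=0xb ⇒ movi (RI)
  [10:9] rd=1 = bx
  [8:0] imm=119 = $119

movi $119, bx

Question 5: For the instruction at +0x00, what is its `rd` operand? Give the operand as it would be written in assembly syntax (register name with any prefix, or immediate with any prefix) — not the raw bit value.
[00] 41 7d → 0x417d
  op=0x417d>>11=0x8 ⇒ andi (RI)
  [10:9] rd=0 = ax
  [8:0] imm=381 = $381

ax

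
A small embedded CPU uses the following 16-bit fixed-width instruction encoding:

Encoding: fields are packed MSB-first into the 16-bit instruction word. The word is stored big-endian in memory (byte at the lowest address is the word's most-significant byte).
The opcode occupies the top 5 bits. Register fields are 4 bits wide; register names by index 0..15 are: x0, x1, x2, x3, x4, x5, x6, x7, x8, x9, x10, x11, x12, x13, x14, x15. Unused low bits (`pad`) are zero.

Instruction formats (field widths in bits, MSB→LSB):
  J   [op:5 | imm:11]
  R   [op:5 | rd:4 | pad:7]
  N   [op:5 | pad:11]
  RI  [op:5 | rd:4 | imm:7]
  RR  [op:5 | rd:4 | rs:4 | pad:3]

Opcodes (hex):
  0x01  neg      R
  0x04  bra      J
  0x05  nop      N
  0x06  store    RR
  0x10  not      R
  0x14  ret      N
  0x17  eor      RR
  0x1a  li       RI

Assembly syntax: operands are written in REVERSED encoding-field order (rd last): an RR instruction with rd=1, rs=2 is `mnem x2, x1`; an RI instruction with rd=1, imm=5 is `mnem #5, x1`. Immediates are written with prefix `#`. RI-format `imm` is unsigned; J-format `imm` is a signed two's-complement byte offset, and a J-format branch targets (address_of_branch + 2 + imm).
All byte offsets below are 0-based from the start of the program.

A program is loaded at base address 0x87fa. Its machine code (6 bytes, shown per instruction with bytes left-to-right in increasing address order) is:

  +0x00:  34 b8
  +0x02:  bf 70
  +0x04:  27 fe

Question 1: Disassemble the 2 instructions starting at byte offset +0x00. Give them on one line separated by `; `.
store x7, x9; eor x14, x14

off 0x00: read 34 b8 as big → 0x34b8
  opcode bits[15:11]=0x6: store/RR
  rd@[10:7]=0x9 ⇒ x9
  rs@[6:3]=0x7 ⇒ x7
off 0x02: read bf 70 as big → 0xbf70
  opcode bits[15:11]=0x17: eor/RR
  rd@[10:7]=0xe ⇒ x14
  rs@[6:3]=0xe ⇒ x14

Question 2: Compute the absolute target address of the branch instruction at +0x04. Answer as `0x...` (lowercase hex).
0x87fe

+0x04: 27 fe ⇒ word 0x27fe (big)
  opcode bits[15:11]=0x4: bra/J
  imm@[10:0]=0x7fe (s11→-2) ⇒ #-2
  target = base 0x87fa + off 0x04 + 2 + imm -2 = 0x87fe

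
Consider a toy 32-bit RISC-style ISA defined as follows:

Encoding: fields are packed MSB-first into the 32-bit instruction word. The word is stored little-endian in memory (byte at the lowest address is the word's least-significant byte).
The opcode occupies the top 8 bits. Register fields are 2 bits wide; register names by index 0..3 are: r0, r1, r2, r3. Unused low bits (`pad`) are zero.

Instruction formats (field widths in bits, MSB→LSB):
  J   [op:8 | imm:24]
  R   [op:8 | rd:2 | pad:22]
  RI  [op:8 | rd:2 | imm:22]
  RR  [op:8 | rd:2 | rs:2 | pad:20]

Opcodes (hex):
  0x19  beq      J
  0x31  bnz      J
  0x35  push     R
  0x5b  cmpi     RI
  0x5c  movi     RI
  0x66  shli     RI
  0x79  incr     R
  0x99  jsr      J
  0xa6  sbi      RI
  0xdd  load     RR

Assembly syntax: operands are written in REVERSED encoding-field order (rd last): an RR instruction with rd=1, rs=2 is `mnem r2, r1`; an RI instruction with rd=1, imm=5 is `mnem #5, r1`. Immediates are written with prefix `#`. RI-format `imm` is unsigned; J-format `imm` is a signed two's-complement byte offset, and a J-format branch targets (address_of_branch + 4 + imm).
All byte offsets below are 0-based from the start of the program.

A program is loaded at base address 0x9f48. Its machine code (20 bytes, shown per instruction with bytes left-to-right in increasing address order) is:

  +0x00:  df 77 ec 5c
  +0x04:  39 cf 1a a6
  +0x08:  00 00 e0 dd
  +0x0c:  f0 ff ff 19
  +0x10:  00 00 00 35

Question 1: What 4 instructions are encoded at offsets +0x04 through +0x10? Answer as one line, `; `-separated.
[04] 39 cf 1a a6 → 0xa61acf39
  top 8b → 0xa6 → sbi [RI]
  rd@[23:22]=0x0 ⇒ r0
  imm@[21:0]=0x1acf39 ⇒ #1756985
[08] 00 00 e0 dd → 0xdde00000
  top 8b → 0xdd → load [RR]
  rd@[23:22]=0x3 ⇒ r3
  rs@[21:20]=0x2 ⇒ r2
[0c] f0 ff ff 19 → 0x19fffff0
  top 8b → 0x19 → beq [J]
  imm@[23:0]=0xfffff0 (s24→-16) ⇒ #-16
[10] 00 00 00 35 → 0x35000000
  top 8b → 0x35 → push [R]
  rd@[23:22]=0x0 ⇒ r0

sbi #1756985, r0; load r2, r3; beq #-16; push r0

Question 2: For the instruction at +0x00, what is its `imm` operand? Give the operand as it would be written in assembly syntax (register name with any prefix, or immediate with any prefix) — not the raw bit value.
+0x00: df 77 ec 5c ⇒ word 0x5cec77df (little)
  op=0x5cec77df>>24=0x5c ⇒ movi (RI)
  [23:22] rd=3 = r3
  [21:0] imm=2914271 = #2914271

#2914271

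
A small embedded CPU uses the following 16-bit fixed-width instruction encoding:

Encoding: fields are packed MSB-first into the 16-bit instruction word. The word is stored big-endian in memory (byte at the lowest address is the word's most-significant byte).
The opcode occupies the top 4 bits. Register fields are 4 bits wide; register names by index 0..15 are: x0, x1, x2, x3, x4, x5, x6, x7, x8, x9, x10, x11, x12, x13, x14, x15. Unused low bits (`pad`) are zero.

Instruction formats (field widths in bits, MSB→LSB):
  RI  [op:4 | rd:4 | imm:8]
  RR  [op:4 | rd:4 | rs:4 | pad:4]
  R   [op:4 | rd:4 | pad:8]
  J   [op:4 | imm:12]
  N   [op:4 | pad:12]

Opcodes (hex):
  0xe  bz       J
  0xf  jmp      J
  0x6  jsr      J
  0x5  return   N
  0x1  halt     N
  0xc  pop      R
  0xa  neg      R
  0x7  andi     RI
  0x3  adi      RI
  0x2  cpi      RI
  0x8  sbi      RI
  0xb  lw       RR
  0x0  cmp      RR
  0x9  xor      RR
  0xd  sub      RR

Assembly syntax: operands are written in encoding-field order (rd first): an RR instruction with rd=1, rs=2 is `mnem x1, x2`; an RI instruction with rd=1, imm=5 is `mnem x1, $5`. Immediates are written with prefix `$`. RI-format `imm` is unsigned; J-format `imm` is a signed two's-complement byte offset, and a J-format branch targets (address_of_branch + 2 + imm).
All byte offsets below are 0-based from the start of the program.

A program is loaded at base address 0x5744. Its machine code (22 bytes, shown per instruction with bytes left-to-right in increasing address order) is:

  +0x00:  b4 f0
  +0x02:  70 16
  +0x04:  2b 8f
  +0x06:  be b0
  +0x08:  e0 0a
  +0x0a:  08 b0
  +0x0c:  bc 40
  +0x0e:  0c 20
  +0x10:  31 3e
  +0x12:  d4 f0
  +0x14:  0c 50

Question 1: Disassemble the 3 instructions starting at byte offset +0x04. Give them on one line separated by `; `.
cpi x11, $143; lw x14, x11; bz $10

[04] 2b 8f → 0x2b8f
  opcode bits[15:12]=0x2: cpi/RI
  rd@[11:8]=0xb ⇒ x11
  imm@[7:0]=0x8f ⇒ $143
[06] be b0 → 0xbeb0
  opcode bits[15:12]=0xb: lw/RR
  rd@[11:8]=0xe ⇒ x14
  rs@[7:4]=0xb ⇒ x11
[08] e0 0a → 0xe00a
  opcode bits[15:12]=0xe: bz/J
  imm@[11:0]=0xa ⇒ $10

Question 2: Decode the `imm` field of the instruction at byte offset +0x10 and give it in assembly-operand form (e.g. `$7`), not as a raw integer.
$62

+0x10: 31 3e ⇒ word 0x313e (big)
  op=0x313e>>12=0x3 ⇒ adi (RI)
  [11:8] rd=1 = x1
  [7:0] imm=62 = $62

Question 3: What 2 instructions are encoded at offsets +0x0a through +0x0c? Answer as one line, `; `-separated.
off 0x0a: read 08 b0 as big → 0x08b0
  op=0x08b0>>12=0x0 ⇒ cmp (RR)
  [11:8] rd=8 = x8
  [7:4] rs=11 = x11
off 0x0c: read bc 40 as big → 0xbc40
  op=0xbc40>>12=0xb ⇒ lw (RR)
  [11:8] rd=12 = x12
  [7:4] rs=4 = x4

cmp x8, x11; lw x12, x4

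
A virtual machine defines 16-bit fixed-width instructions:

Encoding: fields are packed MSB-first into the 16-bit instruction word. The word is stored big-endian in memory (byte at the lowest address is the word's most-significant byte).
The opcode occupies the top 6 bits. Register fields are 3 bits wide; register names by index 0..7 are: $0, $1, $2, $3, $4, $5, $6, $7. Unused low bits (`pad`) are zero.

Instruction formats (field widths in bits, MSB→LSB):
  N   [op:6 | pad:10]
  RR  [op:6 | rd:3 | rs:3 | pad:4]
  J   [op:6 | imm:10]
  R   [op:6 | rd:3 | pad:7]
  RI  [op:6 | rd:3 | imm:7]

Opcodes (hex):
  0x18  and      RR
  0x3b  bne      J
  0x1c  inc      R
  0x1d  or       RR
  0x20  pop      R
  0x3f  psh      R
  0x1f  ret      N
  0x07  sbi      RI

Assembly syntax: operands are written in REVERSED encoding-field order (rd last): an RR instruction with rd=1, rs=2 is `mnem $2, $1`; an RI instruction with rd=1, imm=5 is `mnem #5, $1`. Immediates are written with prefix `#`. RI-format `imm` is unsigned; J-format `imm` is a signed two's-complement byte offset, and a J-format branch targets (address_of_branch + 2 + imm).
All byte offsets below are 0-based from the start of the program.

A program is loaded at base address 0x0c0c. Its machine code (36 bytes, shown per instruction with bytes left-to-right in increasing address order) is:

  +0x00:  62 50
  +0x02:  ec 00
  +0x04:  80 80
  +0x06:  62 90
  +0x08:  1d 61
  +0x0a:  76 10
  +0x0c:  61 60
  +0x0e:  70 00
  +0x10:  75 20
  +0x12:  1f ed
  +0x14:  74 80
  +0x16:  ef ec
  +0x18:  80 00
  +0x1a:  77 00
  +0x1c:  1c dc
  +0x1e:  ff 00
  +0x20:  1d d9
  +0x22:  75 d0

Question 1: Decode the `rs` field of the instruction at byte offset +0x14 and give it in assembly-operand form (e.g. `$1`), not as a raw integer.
$0

[14] 74 80 → 0x7480
  top 6b → 0x1d → or [RR]
  [9:7] rd=1 = $1
  [6:4] rs=0 = $0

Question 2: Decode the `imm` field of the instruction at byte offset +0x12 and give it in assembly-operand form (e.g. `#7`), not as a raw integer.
#109

+0x12: 1f ed ⇒ word 0x1fed (big)
  top 6b → 0x7 → sbi [RI]
  rd@[9:7]=0x7 ⇒ $7
  imm@[6:0]=0x6d ⇒ #109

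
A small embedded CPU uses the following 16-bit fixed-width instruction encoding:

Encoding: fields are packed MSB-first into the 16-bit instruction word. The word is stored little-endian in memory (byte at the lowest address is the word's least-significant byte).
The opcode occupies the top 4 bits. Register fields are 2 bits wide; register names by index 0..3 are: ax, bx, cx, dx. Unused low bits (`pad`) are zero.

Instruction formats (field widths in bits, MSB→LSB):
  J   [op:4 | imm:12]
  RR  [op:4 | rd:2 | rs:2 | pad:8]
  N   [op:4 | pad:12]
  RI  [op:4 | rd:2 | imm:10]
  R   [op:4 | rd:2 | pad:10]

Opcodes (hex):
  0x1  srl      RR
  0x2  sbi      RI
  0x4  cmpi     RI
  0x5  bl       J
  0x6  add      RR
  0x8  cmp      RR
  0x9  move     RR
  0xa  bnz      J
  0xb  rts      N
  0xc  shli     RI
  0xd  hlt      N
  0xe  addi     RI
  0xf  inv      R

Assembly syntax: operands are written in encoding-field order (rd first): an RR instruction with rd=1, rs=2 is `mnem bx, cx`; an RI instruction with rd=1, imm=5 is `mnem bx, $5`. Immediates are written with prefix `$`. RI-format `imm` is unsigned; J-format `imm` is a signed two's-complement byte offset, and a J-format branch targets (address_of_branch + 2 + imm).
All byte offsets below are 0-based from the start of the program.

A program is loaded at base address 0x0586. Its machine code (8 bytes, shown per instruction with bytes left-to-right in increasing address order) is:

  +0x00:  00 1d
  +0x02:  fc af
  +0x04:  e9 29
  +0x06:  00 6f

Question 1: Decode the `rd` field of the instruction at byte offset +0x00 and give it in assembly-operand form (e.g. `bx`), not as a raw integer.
dx

off 0x00: read 00 1d as little → 0x1d00
  opcode bits[15:12]=0x1: srl/RR
  rd: (w>>10)&0x3=0x3 → dx
  rs: (w>>8)&0x3=0x1 → bx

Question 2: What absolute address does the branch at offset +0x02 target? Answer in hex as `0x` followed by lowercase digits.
[02] fc af → 0xaffc
  opcode bits[15:12]=0xa: bnz/J
  imm: (w>>0)&0xfff=0xffc (s12→-4) → $-4
  target = base 0x0586 + off 0x02 + 2 + imm -4 = 0x0586

0x0586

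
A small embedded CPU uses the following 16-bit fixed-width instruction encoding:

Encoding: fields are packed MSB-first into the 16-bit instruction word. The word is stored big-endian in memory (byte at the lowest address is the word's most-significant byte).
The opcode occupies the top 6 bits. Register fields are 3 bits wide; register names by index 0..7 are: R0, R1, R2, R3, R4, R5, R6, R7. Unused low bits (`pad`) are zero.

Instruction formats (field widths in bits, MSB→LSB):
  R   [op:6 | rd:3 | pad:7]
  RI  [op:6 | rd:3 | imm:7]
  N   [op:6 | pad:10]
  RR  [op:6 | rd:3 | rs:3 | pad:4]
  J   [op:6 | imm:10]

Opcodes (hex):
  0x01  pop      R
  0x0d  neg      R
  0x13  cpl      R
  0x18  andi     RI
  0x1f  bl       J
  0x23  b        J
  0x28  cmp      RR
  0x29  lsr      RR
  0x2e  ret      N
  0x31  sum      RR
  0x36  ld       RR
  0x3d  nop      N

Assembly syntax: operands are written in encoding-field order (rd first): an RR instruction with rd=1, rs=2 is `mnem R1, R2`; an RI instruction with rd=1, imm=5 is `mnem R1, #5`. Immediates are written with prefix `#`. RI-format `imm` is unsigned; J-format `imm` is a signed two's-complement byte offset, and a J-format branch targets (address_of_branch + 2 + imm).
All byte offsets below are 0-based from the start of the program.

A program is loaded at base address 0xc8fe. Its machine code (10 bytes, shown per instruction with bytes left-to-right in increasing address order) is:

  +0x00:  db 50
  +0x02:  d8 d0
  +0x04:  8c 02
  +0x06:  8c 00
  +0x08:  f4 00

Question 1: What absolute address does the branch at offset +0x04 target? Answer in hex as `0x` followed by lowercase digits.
[04] 8c 02 → 0x8c02
  opcode bits[15:10]=0x23: b/J
  [9:0] imm=2 = #2
  target = base 0xc8fe + off 0x04 + 2 + imm 2 = 0xc906

0xc906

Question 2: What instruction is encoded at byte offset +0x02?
ld R1, R5

off 0x02: read d8 d0 as big → 0xd8d0
  opcode bits[15:10]=0x36: ld/RR
  [9:7] rd=1 = R1
  [6:4] rs=5 = R5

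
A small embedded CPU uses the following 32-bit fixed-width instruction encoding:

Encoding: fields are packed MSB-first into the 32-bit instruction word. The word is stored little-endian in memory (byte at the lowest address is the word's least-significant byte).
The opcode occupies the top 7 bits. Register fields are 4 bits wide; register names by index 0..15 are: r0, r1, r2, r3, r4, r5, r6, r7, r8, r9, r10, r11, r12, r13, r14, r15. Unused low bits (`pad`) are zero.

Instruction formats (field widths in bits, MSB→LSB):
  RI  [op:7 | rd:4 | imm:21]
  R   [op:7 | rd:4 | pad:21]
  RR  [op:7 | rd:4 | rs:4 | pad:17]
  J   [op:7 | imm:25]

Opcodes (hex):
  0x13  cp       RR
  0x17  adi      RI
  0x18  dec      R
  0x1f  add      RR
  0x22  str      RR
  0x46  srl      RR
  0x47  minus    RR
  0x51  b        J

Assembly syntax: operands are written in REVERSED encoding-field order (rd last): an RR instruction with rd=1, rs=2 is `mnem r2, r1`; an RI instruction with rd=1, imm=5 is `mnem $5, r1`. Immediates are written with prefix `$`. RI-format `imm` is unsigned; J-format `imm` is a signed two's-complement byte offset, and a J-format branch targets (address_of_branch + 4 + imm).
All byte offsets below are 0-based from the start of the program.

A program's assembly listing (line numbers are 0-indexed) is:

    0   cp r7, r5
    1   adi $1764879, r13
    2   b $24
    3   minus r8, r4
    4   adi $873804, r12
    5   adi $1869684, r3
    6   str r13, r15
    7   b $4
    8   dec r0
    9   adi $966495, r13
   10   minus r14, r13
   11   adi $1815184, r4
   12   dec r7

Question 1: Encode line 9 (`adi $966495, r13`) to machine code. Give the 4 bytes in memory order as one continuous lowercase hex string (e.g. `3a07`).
5fbfae2f

L9: adi op=0x17:7|rd=13:4|imm=966495:21 ⇒ 0x2faebf5f ⇒ little 5f bf ae 2f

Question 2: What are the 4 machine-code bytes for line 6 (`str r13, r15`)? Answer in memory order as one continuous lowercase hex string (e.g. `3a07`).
line 6 (str): pack op=0x22:7|rd=15:4|rs=13:4|pad=0:17 = 0x45fa0000; little→ 00 00 fa 45

0000fa45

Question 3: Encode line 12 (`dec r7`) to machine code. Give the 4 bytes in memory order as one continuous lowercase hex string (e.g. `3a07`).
line 12 (dec): pack op=0x18:7|rd=7:4|pad=0:21 = 0x30e00000; little→ 00 00 e0 30

0000e030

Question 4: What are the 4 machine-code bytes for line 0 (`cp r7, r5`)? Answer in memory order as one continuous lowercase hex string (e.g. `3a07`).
0000ae26

line 0 (cp): pack op=0x13:7|rd=5:4|rs=7:4|pad=0:17 = 0x26ae0000; little→ 00 00 ae 26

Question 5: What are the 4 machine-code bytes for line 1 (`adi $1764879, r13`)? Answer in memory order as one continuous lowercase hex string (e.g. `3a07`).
0feeba2f

line 1 (adi): pack op=0x17:7|rd=13:4|imm=1764879:21 = 0x2fbaee0f; little→ 0f ee ba 2f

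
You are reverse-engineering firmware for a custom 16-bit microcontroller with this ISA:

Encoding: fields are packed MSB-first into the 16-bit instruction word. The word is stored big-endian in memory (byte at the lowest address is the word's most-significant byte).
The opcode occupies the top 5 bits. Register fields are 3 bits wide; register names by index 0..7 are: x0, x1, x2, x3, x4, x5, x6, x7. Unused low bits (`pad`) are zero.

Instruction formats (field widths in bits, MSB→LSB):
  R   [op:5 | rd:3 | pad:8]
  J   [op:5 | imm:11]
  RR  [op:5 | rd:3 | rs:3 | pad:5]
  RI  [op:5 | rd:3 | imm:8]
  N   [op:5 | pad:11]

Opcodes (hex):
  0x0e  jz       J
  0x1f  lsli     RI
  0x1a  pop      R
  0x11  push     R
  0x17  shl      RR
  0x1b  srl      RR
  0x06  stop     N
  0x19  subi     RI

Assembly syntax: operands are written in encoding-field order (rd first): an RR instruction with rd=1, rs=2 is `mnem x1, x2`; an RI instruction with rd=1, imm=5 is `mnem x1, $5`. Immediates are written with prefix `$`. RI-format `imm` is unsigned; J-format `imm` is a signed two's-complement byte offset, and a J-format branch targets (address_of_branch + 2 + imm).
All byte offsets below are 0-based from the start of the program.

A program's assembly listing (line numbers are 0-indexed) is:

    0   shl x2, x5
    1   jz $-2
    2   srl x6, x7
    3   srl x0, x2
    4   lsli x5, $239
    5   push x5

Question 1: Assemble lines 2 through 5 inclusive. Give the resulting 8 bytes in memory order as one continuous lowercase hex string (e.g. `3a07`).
line 2 (srl): pack op=0x1b:5|rd=6:3|rs=7:3|pad=0:5 = 0xdee0; big→ de e0
line 3 (srl): pack op=0x1b:5|rd=0:3|rs=2:3|pad=0:5 = 0xd840; big→ d8 40
line 4 (lsli): pack op=0x1f:5|rd=5:3|imm=239:8 = 0xfdef; big→ fd ef
line 5 (push): pack op=0x11:5|rd=5:3|pad=0:8 = 0x8d00; big→ 8d 00

dee0d840fdef8d00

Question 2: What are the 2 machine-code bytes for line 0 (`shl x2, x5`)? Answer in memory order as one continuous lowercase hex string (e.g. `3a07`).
line 0 (shl): pack op=0x17:5|rd=2:3|rs=5:3|pad=0:5 = 0xbaa0; big→ ba a0

baa0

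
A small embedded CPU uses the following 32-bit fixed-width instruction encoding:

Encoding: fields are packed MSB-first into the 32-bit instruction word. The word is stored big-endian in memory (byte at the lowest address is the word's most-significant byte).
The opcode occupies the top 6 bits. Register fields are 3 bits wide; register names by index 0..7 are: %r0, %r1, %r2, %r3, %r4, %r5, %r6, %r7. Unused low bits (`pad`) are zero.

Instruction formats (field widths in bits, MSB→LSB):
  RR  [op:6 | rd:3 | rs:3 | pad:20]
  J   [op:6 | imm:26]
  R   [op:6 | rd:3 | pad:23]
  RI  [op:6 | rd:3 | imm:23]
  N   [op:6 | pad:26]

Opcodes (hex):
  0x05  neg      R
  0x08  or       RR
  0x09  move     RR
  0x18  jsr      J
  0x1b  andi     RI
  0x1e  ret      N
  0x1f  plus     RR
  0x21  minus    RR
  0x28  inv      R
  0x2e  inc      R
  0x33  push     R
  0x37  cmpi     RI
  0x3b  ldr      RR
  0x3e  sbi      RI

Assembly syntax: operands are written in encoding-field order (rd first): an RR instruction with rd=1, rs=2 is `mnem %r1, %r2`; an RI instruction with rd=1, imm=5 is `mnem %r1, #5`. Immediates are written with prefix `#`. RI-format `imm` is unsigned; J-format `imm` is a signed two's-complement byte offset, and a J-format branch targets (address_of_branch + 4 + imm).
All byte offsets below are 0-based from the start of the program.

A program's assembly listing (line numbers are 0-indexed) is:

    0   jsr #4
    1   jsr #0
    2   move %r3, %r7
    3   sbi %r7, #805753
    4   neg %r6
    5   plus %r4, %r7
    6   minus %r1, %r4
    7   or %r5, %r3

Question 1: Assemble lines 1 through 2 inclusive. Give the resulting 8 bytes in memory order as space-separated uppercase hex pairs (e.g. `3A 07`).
60 00 00 00 25 F0 00 00

line 1 (jsr): pack op=0x18:6|imm=0:26 = 0x60000000; big→ 60 00 00 00
line 2 (move): pack op=0x9:6|rd=3:3|rs=7:3|pad=0:20 = 0x25f00000; big→ 25 f0 00 00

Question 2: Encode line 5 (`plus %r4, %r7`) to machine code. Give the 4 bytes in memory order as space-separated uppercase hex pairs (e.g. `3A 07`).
7E 70 00 00

5. plus fields op=0x1f:6|rd=4:3|rs=7:3|pad=0:20 → word 7e700000h → 7e 70 00 00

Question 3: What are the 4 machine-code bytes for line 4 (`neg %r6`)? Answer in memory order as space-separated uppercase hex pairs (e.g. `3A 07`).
L4: neg op=0x5:6|rd=6:3|pad=0:23 ⇒ 0x17000000 ⇒ big 17 00 00 00

17 00 00 00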